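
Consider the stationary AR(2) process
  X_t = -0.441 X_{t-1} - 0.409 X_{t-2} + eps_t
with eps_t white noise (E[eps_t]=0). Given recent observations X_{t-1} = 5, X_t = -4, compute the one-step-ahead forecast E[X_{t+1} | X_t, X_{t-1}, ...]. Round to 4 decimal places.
E[X_{t+1} \mid \mathcal F_t] = -0.2810

For an AR(p) model X_t = c + sum_i phi_i X_{t-i} + eps_t, the
one-step-ahead conditional mean is
  E[X_{t+1} | X_t, ...] = c + sum_i phi_i X_{t+1-i}.
Substitute known values:
  E[X_{t+1} | ...] = (-0.441) * (-4) + (-0.409) * (5)
                   = -0.2810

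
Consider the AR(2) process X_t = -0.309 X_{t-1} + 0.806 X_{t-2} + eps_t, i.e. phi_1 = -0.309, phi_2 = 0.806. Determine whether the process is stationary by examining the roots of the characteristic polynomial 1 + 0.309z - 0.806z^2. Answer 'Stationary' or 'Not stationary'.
\text{Not stationary}

The AR(p) characteristic polynomial is P(z) = 1 + 0.309z - 0.806z^2.
Stationarity requires all roots to lie outside the unit circle, i.e. |z| > 1 for every root.
Set 1 + (0.309) z + (-0.806) z^2 = 0, i.e. a z^2 + b z + c = 0 with a = -0.806, b = 0.309, c = 1.
Discriminant D = b^2 - 4ac = (0.309)^2 - 4*(-0.806)*1 = 0.095481 - (-3.224) = 3.319481.
D >= 0, so the roots are real: z = (-b +/- sqrt(D)) / (2a) = (-0.309 +/- 1.821944) / (-1.612).
  z_1 = (-0.309 + 1.821944) / (-1.612) = -0.9386,   |z_1| = 0.9386.
  z_2 = (-0.309 - 1.821944) / (-1.612) = 1.3219,   |z_2| = 1.3219.
Moduli of all roots: 0.9386, 1.3219.
All moduli strictly greater than 1? No.
Verdict: Not stationary.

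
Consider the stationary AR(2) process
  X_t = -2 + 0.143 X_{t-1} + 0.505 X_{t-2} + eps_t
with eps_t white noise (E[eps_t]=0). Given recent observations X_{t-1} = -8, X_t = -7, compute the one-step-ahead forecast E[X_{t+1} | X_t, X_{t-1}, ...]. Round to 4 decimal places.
E[X_{t+1} \mid \mathcal F_t] = -7.0410

For an AR(p) model X_t = c + sum_i phi_i X_{t-i} + eps_t, the
one-step-ahead conditional mean is
  E[X_{t+1} | X_t, ...] = c + sum_i phi_i X_{t+1-i}.
Substitute known values:
  E[X_{t+1} | ...] = -2 + (0.143) * (-7) + (0.505) * (-8)
                   = -7.0410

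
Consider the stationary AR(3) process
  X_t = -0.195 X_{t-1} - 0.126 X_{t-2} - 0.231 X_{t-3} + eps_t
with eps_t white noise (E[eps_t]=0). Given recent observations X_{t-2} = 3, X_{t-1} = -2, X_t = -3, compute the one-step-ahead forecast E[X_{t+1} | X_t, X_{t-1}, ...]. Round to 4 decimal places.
E[X_{t+1} \mid \mathcal F_t] = 0.1440

For an AR(p) model X_t = c + sum_i phi_i X_{t-i} + eps_t, the
one-step-ahead conditional mean is
  E[X_{t+1} | X_t, ...] = c + sum_i phi_i X_{t+1-i}.
Substitute known values:
  E[X_{t+1} | ...] = (-0.195) * (-3) + (-0.126) * (-2) + (-0.231) * (3)
                   = 0.1440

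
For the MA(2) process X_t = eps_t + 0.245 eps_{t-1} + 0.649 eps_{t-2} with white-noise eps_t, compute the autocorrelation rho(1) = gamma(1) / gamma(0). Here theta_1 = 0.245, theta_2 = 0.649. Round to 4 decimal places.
\rho(1) = 0.2728

For an MA(q) process with theta_0 = 1, the autocovariance is
  gamma(k) = sigma^2 * sum_{i=0..q-k} theta_i * theta_{i+k},
and rho(k) = gamma(k) / gamma(0). Sigma^2 cancels.
  numerator   = (1)*(0.245) + (0.245)*(0.649) = 0.404005.
  denominator = (1)^2 + (0.245)^2 + (0.649)^2 = 1.481226.
  rho(1) = 0.404005 / 1.481226 = 0.2728.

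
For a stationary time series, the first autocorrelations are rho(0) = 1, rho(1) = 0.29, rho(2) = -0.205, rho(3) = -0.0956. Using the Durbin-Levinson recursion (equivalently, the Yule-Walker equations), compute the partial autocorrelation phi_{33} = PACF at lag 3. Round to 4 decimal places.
\phi_{33} = 0.0899

The PACF at lag k is phi_{kk}, the last component of the solution
to the Yule-Walker system G_k phi = r_k where
  (G_k)_{ij} = rho(|i - j|), (r_k)_i = rho(i), i,j = 1..k.
Equivalently, Durbin-Levinson gives phi_{kk} iteratively:
  phi_{11} = rho(1)
  phi_{kk} = [rho(k) - sum_{j=1..k-1} phi_{k-1,j} rho(k-j)]
            / [1 - sum_{j=1..k-1} phi_{k-1,j} rho(j)],
  phi_{k,j} = phi_{k-1,j} - phi_{kk} phi_{k-1,k-j},  j = 1..k-1.
Step k = 1:
  phi_11 = rho(1) = 0.29.
Step k = 2:
  phi_22 = [rho(2) - phi_11 rho(1)] / [1 - phi_11 rho(1)] = [-0.205 - (0.29)(0.29)] / [1 - (0.29)(0.29)]
         = -0.2891 / 0.9159 = -0.315646.
  Update: phi_21 = phi_11 - phi_22 phi_11 = 0.29 - (-0.315646)(0.29) = 0.381537.
Step k = 3:
  phi_33 = [rho(3) - phi_21 rho(2) - phi_22 rho(1)] / [1 - phi_21 rho(1) - phi_22 rho(2)]
    numerator   = -0.0956 - (0.381537)(-0.205) - (-0.315646)(0.29) = 0.07415243
    denominator = 1 - (0.381537)(0.29) - (-0.315646)(-0.205) = 0.8246468
  phi_33 = 0.07415243 / 0.8246468 = 0.0899.
Therefore phi_{33} = 0.0899.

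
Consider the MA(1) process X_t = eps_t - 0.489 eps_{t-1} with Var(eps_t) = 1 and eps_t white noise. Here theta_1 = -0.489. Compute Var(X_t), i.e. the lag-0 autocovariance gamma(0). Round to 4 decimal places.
\gamma(0) = 1.2391

For an MA(q) process X_t = eps_t + sum_i theta_i eps_{t-i} with
Var(eps_t) = sigma^2, the variance is
  gamma(0) = sigma^2 * (1 + sum_i theta_i^2).
  sum_i theta_i^2 = (-0.489)^2 = 0.239121.
  gamma(0) = 1 * (1 + 0.239121) = 1 * 1.239121 = 1.239121, which rounds to 1.2391.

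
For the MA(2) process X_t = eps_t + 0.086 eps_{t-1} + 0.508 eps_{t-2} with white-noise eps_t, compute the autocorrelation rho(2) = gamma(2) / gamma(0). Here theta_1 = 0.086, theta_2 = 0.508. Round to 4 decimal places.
\rho(2) = 0.4014

For an MA(q) process with theta_0 = 1, the autocovariance is
  gamma(k) = sigma^2 * sum_{i=0..q-k} theta_i * theta_{i+k},
and rho(k) = gamma(k) / gamma(0). Sigma^2 cancels.
  numerator   = (1)*(0.508) = 0.508.
  denominator = (1)^2 + (0.086)^2 + (0.508)^2 = 1.26546.
  rho(2) = 0.508 / 1.26546 = 0.4014.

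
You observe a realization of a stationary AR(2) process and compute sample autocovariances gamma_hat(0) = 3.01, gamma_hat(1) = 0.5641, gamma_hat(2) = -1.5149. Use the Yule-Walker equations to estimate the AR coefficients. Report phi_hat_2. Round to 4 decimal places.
\hat\phi_{2} = -0.5580

The Yule-Walker equations for an AR(p) process read, in matrix form,
  Gamma_p phi = r_p,   with   (Gamma_p)_{ij} = gamma(|i - j|),
                       (r_p)_i = gamma(i),   i,j = 1..p.
Substitute the sample gammas (Toeplitz matrix and right-hand side of size 2):
  Gamma_p = [[3.01, 0.5641], [0.5641, 3.01]]
  r_p     = [0.5641, -1.5149]
Written out:
  3.01 phi_1 + 0.5641 phi_2 = 0.5641
  0.5641 phi_1 + 3.01 phi_2 = -1.5149
Solve by Cramer's rule:
  det = gamma(0)^2 - gamma(1)^2 = (3.01)^2 - (0.5641)^2 = 9.0601 - 0.31820881 = 8.74189119
  phi_hat_1 = [gamma(1) gamma(0) - gamma(1) gamma(2)] / det = [(0.5641)(3.01) - (0.5641)(-1.5149)] / 8.74189119 = 2.55249609 / 8.74189119 = 0.292
  phi_hat_2 = [gamma(0) gamma(2) - gamma(1)^2] / det = [(3.01)(-1.5149) - (0.5641)^2] / 8.74189119 = -4.87805781 / 8.74189119 = -0.558
So phi_hat = [0.2920, -0.5580].
Therefore phi_hat_2 = -0.5580.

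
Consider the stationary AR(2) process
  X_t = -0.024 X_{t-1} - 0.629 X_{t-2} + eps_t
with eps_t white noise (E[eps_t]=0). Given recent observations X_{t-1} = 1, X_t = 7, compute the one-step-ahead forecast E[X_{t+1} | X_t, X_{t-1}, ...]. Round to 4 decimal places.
E[X_{t+1} \mid \mathcal F_t] = -0.7970

For an AR(p) model X_t = c + sum_i phi_i X_{t-i} + eps_t, the
one-step-ahead conditional mean is
  E[X_{t+1} | X_t, ...] = c + sum_i phi_i X_{t+1-i}.
Substitute known values:
  E[X_{t+1} | ...] = (-0.024) * (7) + (-0.629) * (1)
                   = -0.7970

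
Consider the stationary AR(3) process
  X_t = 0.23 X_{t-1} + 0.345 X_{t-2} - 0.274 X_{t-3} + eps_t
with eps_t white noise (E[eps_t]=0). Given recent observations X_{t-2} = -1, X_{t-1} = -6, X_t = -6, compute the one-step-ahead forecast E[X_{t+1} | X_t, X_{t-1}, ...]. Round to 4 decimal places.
E[X_{t+1} \mid \mathcal F_t] = -3.1760

For an AR(p) model X_t = c + sum_i phi_i X_{t-i} + eps_t, the
one-step-ahead conditional mean is
  E[X_{t+1} | X_t, ...] = c + sum_i phi_i X_{t+1-i}.
Substitute known values:
  E[X_{t+1} | ...] = (0.23) * (-6) + (0.345) * (-6) + (-0.274) * (-1)
                   = -3.1760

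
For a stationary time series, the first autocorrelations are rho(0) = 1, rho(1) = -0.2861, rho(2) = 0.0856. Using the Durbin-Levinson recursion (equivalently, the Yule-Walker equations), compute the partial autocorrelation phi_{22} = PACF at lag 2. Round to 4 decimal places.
\phi_{22} = 0.0041

The PACF at lag k is phi_{kk}, the last component of the solution
to the Yule-Walker system G_k phi = r_k where
  (G_k)_{ij} = rho(|i - j|), (r_k)_i = rho(i), i,j = 1..k.
Equivalently, Durbin-Levinson gives phi_{kk} iteratively:
  phi_{11} = rho(1)
  phi_{kk} = [rho(k) - sum_{j=1..k-1} phi_{k-1,j} rho(k-j)]
            / [1 - sum_{j=1..k-1} phi_{k-1,j} rho(j)],
  phi_{k,j} = phi_{k-1,j} - phi_{kk} phi_{k-1,k-j},  j = 1..k-1.
Step k = 1:
  phi_11 = rho(1) = -0.2861.
Step k = 2:
  phi_22 = [rho(2) - phi_11 rho(1)] / [1 - phi_11 rho(1)] = [0.0856 - (-0.2861)(-0.2861)] / [1 - (-0.2861)(-0.2861)]
         = 0.00374679 / 0.91814679 = 0.0041.
Therefore phi_{22} = 0.0041.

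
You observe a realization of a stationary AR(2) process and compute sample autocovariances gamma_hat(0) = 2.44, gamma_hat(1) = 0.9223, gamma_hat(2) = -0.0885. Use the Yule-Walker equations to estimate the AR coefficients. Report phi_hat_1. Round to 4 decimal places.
\hat\phi_{1} = 0.4570

The Yule-Walker equations for an AR(p) process read, in matrix form,
  Gamma_p phi = r_p,   with   (Gamma_p)_{ij} = gamma(|i - j|),
                       (r_p)_i = gamma(i),   i,j = 1..p.
Substitute the sample gammas (Toeplitz matrix and right-hand side of size 2):
  Gamma_p = [[2.44, 0.9223], [0.9223, 2.44]]
  r_p     = [0.9223, -0.0885]
Written out:
  2.44 phi_1 + 0.9223 phi_2 = 0.9223
  0.9223 phi_1 + 2.44 phi_2 = -0.0885
Solve by Cramer's rule:
  det = gamma(0)^2 - gamma(1)^2 = (2.44)^2 - (0.9223)^2 = 5.9536 - 0.85063729 = 5.10296271
  phi_hat_1 = [gamma(1) gamma(0) - gamma(1) gamma(2)] / det = [(0.9223)(2.44) - (0.9223)(-0.0885)] / 5.10296271 = 2.33203555 / 5.10296271 = 0.457
  phi_hat_2 = [gamma(0) gamma(2) - gamma(1)^2] / det = [(2.44)(-0.0885) - (0.9223)^2] / 5.10296271 = -1.06657729 / 5.10296271 = -0.209
So phi_hat = [0.4570, -0.2090].
Therefore phi_hat_1 = 0.4570.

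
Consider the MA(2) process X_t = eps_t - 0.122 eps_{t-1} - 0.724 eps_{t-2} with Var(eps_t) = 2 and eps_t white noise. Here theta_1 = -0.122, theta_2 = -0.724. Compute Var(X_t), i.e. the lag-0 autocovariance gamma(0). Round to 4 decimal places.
\gamma(0) = 3.0781

For an MA(q) process X_t = eps_t + sum_i theta_i eps_{t-i} with
Var(eps_t) = sigma^2, the variance is
  gamma(0) = sigma^2 * (1 + sum_i theta_i^2).
  sum_i theta_i^2 = (-0.122)^2 + (-0.724)^2 = 0.014884 + 0.524176 = 0.53906.
  gamma(0) = 2 * (1 + 0.53906) = 2 * 1.53906 = 3.07812, which rounds to 3.0781.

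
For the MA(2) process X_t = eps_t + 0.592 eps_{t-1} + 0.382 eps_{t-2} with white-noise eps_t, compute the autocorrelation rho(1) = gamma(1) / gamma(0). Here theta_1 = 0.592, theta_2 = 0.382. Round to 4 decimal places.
\rho(1) = 0.5467

For an MA(q) process with theta_0 = 1, the autocovariance is
  gamma(k) = sigma^2 * sum_{i=0..q-k} theta_i * theta_{i+k},
and rho(k) = gamma(k) / gamma(0). Sigma^2 cancels.
  numerator   = (1)*(0.592) + (0.592)*(0.382) = 0.818144.
  denominator = (1)^2 + (0.592)^2 + (0.382)^2 = 1.496388.
  rho(1) = 0.818144 / 1.496388 = 0.5467.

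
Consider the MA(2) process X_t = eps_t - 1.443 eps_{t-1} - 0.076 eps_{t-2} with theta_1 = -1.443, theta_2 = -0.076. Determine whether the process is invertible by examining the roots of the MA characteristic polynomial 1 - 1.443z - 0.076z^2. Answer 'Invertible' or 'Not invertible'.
\text{Not invertible}

The MA(q) characteristic polynomial is P(z) = 1 - 1.443z - 0.076z^2.
Invertibility requires all roots to lie outside the unit circle, i.e. |z| > 1 for every root.
Set 1 + (-1.443) z + (-0.076) z^2 = 0, i.e. a z^2 + b z + c = 0 with a = -0.076, b = -1.443, c = 1.
Discriminant D = b^2 - 4ac = (-1.443)^2 - 4*(-0.076)*1 = 2.082249 - (-0.304) = 2.386249.
D >= 0, so the roots are real: z = (-b +/- sqrt(D)) / (2a) = (1.443 +/- 1.544749) / (-0.152).
  z_1 = (1.443 + 1.544749) / (-0.152) = -19.6562,   |z_1| = 19.6562.
  z_2 = (1.443 - 1.544749) / (-0.152) = 0.6694,   |z_2| = 0.6694.
Moduli of all roots: 19.6562, 0.6694.
All moduli strictly greater than 1? No.
Verdict: Not invertible.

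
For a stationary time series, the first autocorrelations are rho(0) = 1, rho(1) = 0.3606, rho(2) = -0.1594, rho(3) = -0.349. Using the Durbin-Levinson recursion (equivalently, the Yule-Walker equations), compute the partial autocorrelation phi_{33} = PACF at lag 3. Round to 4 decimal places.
\phi_{33} = -0.1970

The PACF at lag k is phi_{kk}, the last component of the solution
to the Yule-Walker system G_k phi = r_k where
  (G_k)_{ij} = rho(|i - j|), (r_k)_i = rho(i), i,j = 1..k.
Equivalently, Durbin-Levinson gives phi_{kk} iteratively:
  phi_{11} = rho(1)
  phi_{kk} = [rho(k) - sum_{j=1..k-1} phi_{k-1,j} rho(k-j)]
            / [1 - sum_{j=1..k-1} phi_{k-1,j} rho(j)],
  phi_{k,j} = phi_{k-1,j} - phi_{kk} phi_{k-1,k-j},  j = 1..k-1.
Step k = 1:
  phi_11 = rho(1) = 0.3606.
Step k = 2:
  phi_22 = [rho(2) - phi_11 rho(1)] / [1 - phi_11 rho(1)] = [-0.1594 - (0.3606)(0.3606)] / [1 - (0.3606)(0.3606)]
         = -0.28943236 / 0.86996764 = -0.332693.
  Update: phi_21 = phi_11 - phi_22 phi_11 = 0.3606 - (-0.332693)(0.3606) = 0.480569.
Step k = 3:
  phi_33 = [rho(3) - phi_21 rho(2) - phi_22 rho(1)] / [1 - phi_21 rho(1) - phi_22 rho(2)]
    numerator   = -0.349 - (0.480569)(-0.1594) - (-0.332693)(0.3606) = -0.15242809
    denominator = 1 - (0.480569)(0.3606) - (-0.332693)(-0.1594) = 0.77367545
  phi_33 = -0.15242809 / 0.77367545 = -0.197.
Therefore phi_{33} = -0.1970.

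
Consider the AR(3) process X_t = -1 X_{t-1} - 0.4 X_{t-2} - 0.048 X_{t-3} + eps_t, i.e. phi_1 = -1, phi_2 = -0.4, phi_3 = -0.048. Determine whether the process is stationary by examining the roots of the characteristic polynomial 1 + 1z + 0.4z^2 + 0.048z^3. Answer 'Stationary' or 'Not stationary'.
\text{Stationary}

The AR(p) characteristic polynomial is P(z) = 1 + 1z + 0.4z^2 + 0.048z^3.
Stationarity requires all roots to lie outside the unit circle, i.e. |z| > 1 for every root.
Degree 3: look for a simple real root z0 first, then factor out (1 - z/z0) and solve the remaining quadratic.
Testing z0 = -5: P(-5) = 1 + (1)(-5) + (0.4)(-5)^2 + (0.048)(-5)^3
  = 1 + (-5) + (10) + (-6) = 0.  So z_0 = -5 is a root, |z_0| = 5.
Divide out the factor (1 + 0.2 z) = (1 - z/z0) (since 1/z0 = -0.2):
  P(z) = (1 + 0.2 z)(1 + (0.8) z + (0.24) z^2)
  [check: z-coef 0.8 - (-0.2) = 1; z^2-coef 0.24 - (-0.2)(0.8) = 0.4; z^3-coef -(-0.2)(0.24) = 0.048.]
Remaining roots from the quadratic factor 1 + (0.8) z + (0.24) z^2:
  Set 1 + (0.8) z + (0.24) z^2 = 0, i.e. a z^2 + b z + c = 0 with a = 0.24, b = 0.8, c = 1.
  Discriminant D = b^2 - 4ac = (0.8)^2 - 4*(0.24)*1 = 0.64 - (0.96) = -0.32.
  D < 0, so the roots are the complex-conjugate pair z = (-b +/- i sqrt(-D)) / (2a) = -1.6667 +/- 1.1785i.
  For a conjugate pair |z|^2 = z * conj(z) = (product of roots) = c/a = 1/(0.24) = 4.166667, so |z| = sqrt(4.166667) = 2.0412 for both roots.
Moduli of all roots: 5.0000, 2.0412, 2.0412.
All moduli strictly greater than 1? Yes.
Verdict: Stationary.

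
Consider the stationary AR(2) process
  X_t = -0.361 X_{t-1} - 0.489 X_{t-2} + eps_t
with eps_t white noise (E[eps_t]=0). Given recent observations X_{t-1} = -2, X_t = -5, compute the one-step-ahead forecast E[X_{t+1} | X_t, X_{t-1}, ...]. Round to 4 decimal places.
E[X_{t+1} \mid \mathcal F_t] = 2.7830

For an AR(p) model X_t = c + sum_i phi_i X_{t-i} + eps_t, the
one-step-ahead conditional mean is
  E[X_{t+1} | X_t, ...] = c + sum_i phi_i X_{t+1-i}.
Substitute known values:
  E[X_{t+1} | ...] = (-0.361) * (-5) + (-0.489) * (-2)
                   = 2.7830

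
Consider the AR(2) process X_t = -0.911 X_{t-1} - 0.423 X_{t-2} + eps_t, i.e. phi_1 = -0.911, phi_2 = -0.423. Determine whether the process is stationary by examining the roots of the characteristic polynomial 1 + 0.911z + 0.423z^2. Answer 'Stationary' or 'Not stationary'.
\text{Stationary}

The AR(p) characteristic polynomial is P(z) = 1 + 0.911z + 0.423z^2.
Stationarity requires all roots to lie outside the unit circle, i.e. |z| > 1 for every root.
Set 1 + (0.911) z + (0.423) z^2 = 0, i.e. a z^2 + b z + c = 0 with a = 0.423, b = 0.911, c = 1.
Discriminant D = b^2 - 4ac = (0.911)^2 - 4*(0.423)*1 = 0.829921 - (1.692) = -0.862079.
D < 0, so the roots are the complex-conjugate pair z = (-b +/- i sqrt(-D)) / (2a) = -1.0768 +/- 1.0975i.
For a conjugate pair |z|^2 = z * conj(z) = (product of roots) = c/a = 1/(0.423) = 2.364066, so |z| = sqrt(2.364066) = 1.5376 for both roots.
Moduli of all roots: 1.5376, 1.5376.
All moduli strictly greater than 1? Yes.
Verdict: Stationary.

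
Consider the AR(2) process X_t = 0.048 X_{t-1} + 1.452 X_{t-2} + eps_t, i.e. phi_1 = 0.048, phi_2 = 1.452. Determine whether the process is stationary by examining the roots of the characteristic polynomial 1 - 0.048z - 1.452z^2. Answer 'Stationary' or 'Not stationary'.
\text{Not stationary}

The AR(p) characteristic polynomial is P(z) = 1 - 0.048z - 1.452z^2.
Stationarity requires all roots to lie outside the unit circle, i.e. |z| > 1 for every root.
Set 1 + (-0.048) z + (-1.452) z^2 = 0, i.e. a z^2 + b z + c = 0 with a = -1.452, b = -0.048, c = 1.
Discriminant D = b^2 - 4ac = (-0.048)^2 - 4*(-1.452)*1 = 0.002304 - (-5.808) = 5.810304.
D >= 0, so the roots are real: z = (-b +/- sqrt(D)) / (2a) = (0.048 +/- 2.410457) / (-2.904).
  z_1 = (0.048 + 2.410457) / (-2.904) = -0.8466,   |z_1| = 0.8466.
  z_2 = (0.048 - 2.410457) / (-2.904) = 0.8135,   |z_2| = 0.8135.
Moduli of all roots: 0.8466, 0.8135.
All moduli strictly greater than 1? No.
Verdict: Not stationary.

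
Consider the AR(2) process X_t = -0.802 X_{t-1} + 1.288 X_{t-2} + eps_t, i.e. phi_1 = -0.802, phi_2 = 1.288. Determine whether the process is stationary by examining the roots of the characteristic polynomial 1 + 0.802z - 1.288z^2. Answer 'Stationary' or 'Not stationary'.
\text{Not stationary}

The AR(p) characteristic polynomial is P(z) = 1 + 0.802z - 1.288z^2.
Stationarity requires all roots to lie outside the unit circle, i.e. |z| > 1 for every root.
Set 1 + (0.802) z + (-1.288) z^2 = 0, i.e. a z^2 + b z + c = 0 with a = -1.288, b = 0.802, c = 1.
Discriminant D = b^2 - 4ac = (0.802)^2 - 4*(-1.288)*1 = 0.643204 - (-5.152) = 5.795204.
D >= 0, so the roots are real: z = (-b +/- sqrt(D)) / (2a) = (-0.802 +/- 2.407323) / (-2.576).
  z_1 = (-0.802 + 2.407323) / (-2.576) = -0.6232,   |z_1| = 0.6232.
  z_2 = (-0.802 - 2.407323) / (-2.576) = 1.2459,   |z_2| = 1.2459.
Moduli of all roots: 0.6232, 1.2459.
All moduli strictly greater than 1? No.
Verdict: Not stationary.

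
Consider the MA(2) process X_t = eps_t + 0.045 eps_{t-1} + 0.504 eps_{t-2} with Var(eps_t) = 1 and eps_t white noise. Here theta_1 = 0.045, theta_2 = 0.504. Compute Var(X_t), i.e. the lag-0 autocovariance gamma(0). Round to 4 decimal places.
\gamma(0) = 1.2560

For an MA(q) process X_t = eps_t + sum_i theta_i eps_{t-i} with
Var(eps_t) = sigma^2, the variance is
  gamma(0) = sigma^2 * (1 + sum_i theta_i^2).
  sum_i theta_i^2 = (0.045)^2 + (0.504)^2 = 0.002025 + 0.254016 = 0.256041.
  gamma(0) = 1 * (1 + 0.256041) = 1 * 1.256041 = 1.256041, which rounds to 1.2560.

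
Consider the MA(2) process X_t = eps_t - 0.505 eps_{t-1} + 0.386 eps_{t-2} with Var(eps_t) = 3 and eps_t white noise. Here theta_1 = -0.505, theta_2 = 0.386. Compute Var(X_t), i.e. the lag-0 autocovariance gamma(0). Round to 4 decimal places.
\gamma(0) = 4.2121

For an MA(q) process X_t = eps_t + sum_i theta_i eps_{t-i} with
Var(eps_t) = sigma^2, the variance is
  gamma(0) = sigma^2 * (1 + sum_i theta_i^2).
  sum_i theta_i^2 = (-0.505)^2 + (0.386)^2 = 0.255025 + 0.148996 = 0.404021.
  gamma(0) = 3 * (1 + 0.404021) = 3 * 1.404021 = 4.212063, which rounds to 4.2121.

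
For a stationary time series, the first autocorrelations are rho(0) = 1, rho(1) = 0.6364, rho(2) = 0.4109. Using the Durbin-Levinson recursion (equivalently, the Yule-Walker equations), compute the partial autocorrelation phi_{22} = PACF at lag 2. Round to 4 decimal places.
\phi_{22} = 0.0099

The PACF at lag k is phi_{kk}, the last component of the solution
to the Yule-Walker system G_k phi = r_k where
  (G_k)_{ij} = rho(|i - j|), (r_k)_i = rho(i), i,j = 1..k.
Equivalently, Durbin-Levinson gives phi_{kk} iteratively:
  phi_{11} = rho(1)
  phi_{kk} = [rho(k) - sum_{j=1..k-1} phi_{k-1,j} rho(k-j)]
            / [1 - sum_{j=1..k-1} phi_{k-1,j} rho(j)],
  phi_{k,j} = phi_{k-1,j} - phi_{kk} phi_{k-1,k-j},  j = 1..k-1.
Step k = 1:
  phi_11 = rho(1) = 0.6364.
Step k = 2:
  phi_22 = [rho(2) - phi_11 rho(1)] / [1 - phi_11 rho(1)] = [0.4109 - (0.6364)(0.6364)] / [1 - (0.6364)(0.6364)]
         = 0.00589504 / 0.59499504 = 0.0099.
Therefore phi_{22} = 0.0099.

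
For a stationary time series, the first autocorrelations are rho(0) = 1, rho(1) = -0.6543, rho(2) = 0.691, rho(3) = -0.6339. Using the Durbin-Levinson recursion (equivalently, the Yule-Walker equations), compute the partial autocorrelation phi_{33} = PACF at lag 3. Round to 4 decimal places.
\phi_{33} = -0.1970

The PACF at lag k is phi_{kk}, the last component of the solution
to the Yule-Walker system G_k phi = r_k where
  (G_k)_{ij} = rho(|i - j|), (r_k)_i = rho(i), i,j = 1..k.
Equivalently, Durbin-Levinson gives phi_{kk} iteratively:
  phi_{11} = rho(1)
  phi_{kk} = [rho(k) - sum_{j=1..k-1} phi_{k-1,j} rho(k-j)]
            / [1 - sum_{j=1..k-1} phi_{k-1,j} rho(j)],
  phi_{k,j} = phi_{k-1,j} - phi_{kk} phi_{k-1,k-j},  j = 1..k-1.
Step k = 1:
  phi_11 = rho(1) = -0.6543.
Step k = 2:
  phi_22 = [rho(2) - phi_11 rho(1)] / [1 - phi_11 rho(1)] = [0.691 - (-0.6543)(-0.6543)] / [1 - (-0.6543)(-0.6543)]
         = 0.26289151 / 0.57189151 = 0.459688.
  Update: phi_21 = phi_11 - phi_22 phi_11 = -0.6543 - (0.459688)(-0.6543) = -0.353526.
Step k = 3:
  phi_33 = [rho(3) - phi_21 rho(2) - phi_22 rho(1)] / [1 - phi_21 rho(1) - phi_22 rho(2)]
    numerator   = -0.6339 - (-0.353526)(0.691) - (0.459688)(-0.6543) = -0.08883963
    denominator = 1 - (-0.353526)(-0.6543) - (0.459688)(0.691) = 0.45104351
  phi_33 = -0.08883963 / 0.45104351 = -0.197.
Therefore phi_{33} = -0.1970.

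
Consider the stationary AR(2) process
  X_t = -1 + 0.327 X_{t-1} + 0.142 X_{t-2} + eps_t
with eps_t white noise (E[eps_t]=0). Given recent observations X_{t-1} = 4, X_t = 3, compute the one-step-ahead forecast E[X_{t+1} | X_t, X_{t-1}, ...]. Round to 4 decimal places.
E[X_{t+1} \mid \mathcal F_t] = 0.5490

For an AR(p) model X_t = c + sum_i phi_i X_{t-i} + eps_t, the
one-step-ahead conditional mean is
  E[X_{t+1} | X_t, ...] = c + sum_i phi_i X_{t+1-i}.
Substitute known values:
  E[X_{t+1} | ...] = -1 + (0.327) * (3) + (0.142) * (4)
                   = 0.5490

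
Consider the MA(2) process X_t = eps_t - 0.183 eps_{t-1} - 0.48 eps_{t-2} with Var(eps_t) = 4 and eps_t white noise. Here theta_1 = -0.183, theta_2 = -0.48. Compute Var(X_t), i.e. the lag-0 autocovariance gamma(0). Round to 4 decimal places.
\gamma(0) = 5.0556

For an MA(q) process X_t = eps_t + sum_i theta_i eps_{t-i} with
Var(eps_t) = sigma^2, the variance is
  gamma(0) = sigma^2 * (1 + sum_i theta_i^2).
  sum_i theta_i^2 = (-0.183)^2 + (-0.48)^2 = 0.033489 + 0.2304 = 0.263889.
  gamma(0) = 4 * (1 + 0.263889) = 4 * 1.263889 = 5.055556, which rounds to 5.0556.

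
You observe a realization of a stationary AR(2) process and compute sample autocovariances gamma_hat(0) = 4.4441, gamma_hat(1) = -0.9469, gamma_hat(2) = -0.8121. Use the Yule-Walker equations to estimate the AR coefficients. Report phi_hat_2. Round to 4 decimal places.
\hat\phi_{2} = -0.2390

The Yule-Walker equations for an AR(p) process read, in matrix form,
  Gamma_p phi = r_p,   with   (Gamma_p)_{ij} = gamma(|i - j|),
                       (r_p)_i = gamma(i),   i,j = 1..p.
Substitute the sample gammas (Toeplitz matrix and right-hand side of size 2):
  Gamma_p = [[4.4441, -0.9469], [-0.9469, 4.4441]]
  r_p     = [-0.9469, -0.8121]
Written out:
  4.4441 phi_1 - 0.9469 phi_2 = -0.9469
  -0.9469 phi_1 + 4.4441 phi_2 = -0.8121
Solve by Cramer's rule:
  det = gamma(0)^2 - gamma(1)^2 = (4.4441)^2 - (-0.9469)^2 = 19.75002481 - 0.89661961 = 18.8534052
  phi_hat_1 = [gamma(1) gamma(0) - gamma(1) gamma(2)] / det = [(-0.9469)(4.4441) - (-0.9469)(-0.8121)] / 18.8534052 = -4.97709578 / 18.8534052 = -0.264
  phi_hat_2 = [gamma(0) gamma(2) - gamma(1)^2] / det = [(4.4441)(-0.8121) - (-0.9469)^2] / 18.8534052 = -4.50567322 / 18.8534052 = -0.239
So phi_hat = [-0.2640, -0.2390].
Therefore phi_hat_2 = -0.2390.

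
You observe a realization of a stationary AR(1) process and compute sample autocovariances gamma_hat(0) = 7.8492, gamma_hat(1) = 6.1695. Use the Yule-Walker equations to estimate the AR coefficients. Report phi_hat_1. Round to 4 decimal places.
\hat\phi_{1} = 0.7860

The Yule-Walker equations for an AR(p) process read, in matrix form,
  Gamma_p phi = r_p,   with   (Gamma_p)_{ij} = gamma(|i - j|),
                       (r_p)_i = gamma(i),   i,j = 1..p.
Substitute the sample gammas (Toeplitz matrix and right-hand side of size 1):
  Gamma_p = [[7.8492]]
  r_p     = [6.1695]
With p = 1 this is the single equation gamma(0) phi_1 = gamma(1):
  phi_hat_1 = gamma(1) / gamma(0) = 6.1695 / 7.8492 = 0.7860.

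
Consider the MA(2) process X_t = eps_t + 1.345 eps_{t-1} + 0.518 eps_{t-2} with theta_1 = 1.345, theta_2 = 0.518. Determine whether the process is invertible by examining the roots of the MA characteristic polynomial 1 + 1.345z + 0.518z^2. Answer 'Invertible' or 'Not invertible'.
\text{Invertible}

The MA(q) characteristic polynomial is P(z) = 1 + 1.345z + 0.518z^2.
Invertibility requires all roots to lie outside the unit circle, i.e. |z| > 1 for every root.
Set 1 + (1.345) z + (0.518) z^2 = 0, i.e. a z^2 + b z + c = 0 with a = 0.518, b = 1.345, c = 1.
Discriminant D = b^2 - 4ac = (1.345)^2 - 4*(0.518)*1 = 1.809025 - (2.072) = -0.262975.
D < 0, so the roots are the complex-conjugate pair z = (-b +/- i sqrt(-D)) / (2a) = -1.2983 +/- 0.495i.
For a conjugate pair |z|^2 = z * conj(z) = (product of roots) = c/a = 1/(0.518) = 1.930502, so |z| = sqrt(1.930502) = 1.3894 for both roots.
Moduli of all roots: 1.3894, 1.3894.
All moduli strictly greater than 1? Yes.
Verdict: Invertible.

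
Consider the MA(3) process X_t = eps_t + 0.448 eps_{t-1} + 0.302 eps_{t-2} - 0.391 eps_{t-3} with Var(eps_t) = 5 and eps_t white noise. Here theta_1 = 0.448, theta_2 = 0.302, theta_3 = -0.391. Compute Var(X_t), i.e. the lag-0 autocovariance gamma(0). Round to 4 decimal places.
\gamma(0) = 7.2239

For an MA(q) process X_t = eps_t + sum_i theta_i eps_{t-i} with
Var(eps_t) = sigma^2, the variance is
  gamma(0) = sigma^2 * (1 + sum_i theta_i^2).
  sum_i theta_i^2 = (0.448)^2 + (0.302)^2 + (-0.391)^2 = 0.200704 + 0.091204 + 0.152881 = 0.444789.
  gamma(0) = 5 * (1 + 0.444789) = 5 * 1.444789 = 7.223945, which rounds to 7.2239.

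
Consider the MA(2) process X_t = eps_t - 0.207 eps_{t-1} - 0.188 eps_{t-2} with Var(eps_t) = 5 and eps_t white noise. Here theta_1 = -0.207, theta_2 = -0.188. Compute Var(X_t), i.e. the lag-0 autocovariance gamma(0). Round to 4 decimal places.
\gamma(0) = 5.3910

For an MA(q) process X_t = eps_t + sum_i theta_i eps_{t-i} with
Var(eps_t) = sigma^2, the variance is
  gamma(0) = sigma^2 * (1 + sum_i theta_i^2).
  sum_i theta_i^2 = (-0.207)^2 + (-0.188)^2 = 0.042849 + 0.035344 = 0.078193.
  gamma(0) = 5 * (1 + 0.078193) = 5 * 1.078193 = 5.390965, which rounds to 5.3910.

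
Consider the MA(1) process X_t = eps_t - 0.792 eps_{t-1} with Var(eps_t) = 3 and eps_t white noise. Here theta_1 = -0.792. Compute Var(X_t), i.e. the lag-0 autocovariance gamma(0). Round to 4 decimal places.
\gamma(0) = 4.8818

For an MA(q) process X_t = eps_t + sum_i theta_i eps_{t-i} with
Var(eps_t) = sigma^2, the variance is
  gamma(0) = sigma^2 * (1 + sum_i theta_i^2).
  sum_i theta_i^2 = (-0.792)^2 = 0.627264.
  gamma(0) = 3 * (1 + 0.627264) = 3 * 1.627264 = 4.881792, which rounds to 4.8818.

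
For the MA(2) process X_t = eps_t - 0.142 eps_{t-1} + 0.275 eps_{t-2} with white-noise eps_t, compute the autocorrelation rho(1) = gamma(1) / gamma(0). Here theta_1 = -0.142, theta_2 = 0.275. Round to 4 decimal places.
\rho(1) = -0.1652

For an MA(q) process with theta_0 = 1, the autocovariance is
  gamma(k) = sigma^2 * sum_{i=0..q-k} theta_i * theta_{i+k},
and rho(k) = gamma(k) / gamma(0). Sigma^2 cancels.
  numerator   = (1)*(-0.142) + (-0.142)*(0.275) = -0.18105.
  denominator = (1)^2 + (-0.142)^2 + (0.275)^2 = 1.095789.
  rho(1) = -0.18105 / 1.095789 = -0.1652.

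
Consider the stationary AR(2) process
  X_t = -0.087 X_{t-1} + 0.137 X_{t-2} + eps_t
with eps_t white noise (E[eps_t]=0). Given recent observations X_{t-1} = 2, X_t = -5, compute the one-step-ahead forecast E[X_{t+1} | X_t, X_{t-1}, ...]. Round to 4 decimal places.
E[X_{t+1} \mid \mathcal F_t] = 0.7090

For an AR(p) model X_t = c + sum_i phi_i X_{t-i} + eps_t, the
one-step-ahead conditional mean is
  E[X_{t+1} | X_t, ...] = c + sum_i phi_i X_{t+1-i}.
Substitute known values:
  E[X_{t+1} | ...] = (-0.087) * (-5) + (0.137) * (2)
                   = 0.7090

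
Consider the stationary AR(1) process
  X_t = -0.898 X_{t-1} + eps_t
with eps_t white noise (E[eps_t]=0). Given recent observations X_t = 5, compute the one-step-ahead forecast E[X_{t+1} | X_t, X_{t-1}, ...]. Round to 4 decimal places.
E[X_{t+1} \mid \mathcal F_t] = -4.4900

For an AR(p) model X_t = c + sum_i phi_i X_{t-i} + eps_t, the
one-step-ahead conditional mean is
  E[X_{t+1} | X_t, ...] = c + sum_i phi_i X_{t+1-i}.
Substitute known values:
  E[X_{t+1} | ...] = (-0.898) * (5)
                   = -4.4900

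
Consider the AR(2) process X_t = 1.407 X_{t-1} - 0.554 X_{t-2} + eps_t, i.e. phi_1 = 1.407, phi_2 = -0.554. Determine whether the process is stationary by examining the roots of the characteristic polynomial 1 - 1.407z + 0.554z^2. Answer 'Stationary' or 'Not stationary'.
\text{Stationary}

The AR(p) characteristic polynomial is P(z) = 1 - 1.407z + 0.554z^2.
Stationarity requires all roots to lie outside the unit circle, i.e. |z| > 1 for every root.
Set 1 + (-1.407) z + (0.554) z^2 = 0, i.e. a z^2 + b z + c = 0 with a = 0.554, b = -1.407, c = 1.
Discriminant D = b^2 - 4ac = (-1.407)^2 - 4*(0.554)*1 = 1.979649 - (2.216) = -0.236351.
D < 0, so the roots are the complex-conjugate pair z = (-b +/- i sqrt(-D)) / (2a) = 1.2699 +/- 0.4388i.
For a conjugate pair |z|^2 = z * conj(z) = (product of roots) = c/a = 1/(0.554) = 1.805054, so |z| = sqrt(1.805054) = 1.3435 for both roots.
Moduli of all roots: 1.3435, 1.3435.
All moduli strictly greater than 1? Yes.
Verdict: Stationary.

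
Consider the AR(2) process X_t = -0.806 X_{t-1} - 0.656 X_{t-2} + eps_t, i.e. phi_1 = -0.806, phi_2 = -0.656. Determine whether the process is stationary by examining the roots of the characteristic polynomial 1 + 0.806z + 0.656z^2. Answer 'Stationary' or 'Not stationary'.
\text{Stationary}

The AR(p) characteristic polynomial is P(z) = 1 + 0.806z + 0.656z^2.
Stationarity requires all roots to lie outside the unit circle, i.e. |z| > 1 for every root.
Set 1 + (0.806) z + (0.656) z^2 = 0, i.e. a z^2 + b z + c = 0 with a = 0.656, b = 0.806, c = 1.
Discriminant D = b^2 - 4ac = (0.806)^2 - 4*(0.656)*1 = 0.649636 - (2.624) = -1.974364.
D < 0, so the roots are the complex-conjugate pair z = (-b +/- i sqrt(-D)) / (2a) = -0.6143 +/- 1.071i.
For a conjugate pair |z|^2 = z * conj(z) = (product of roots) = c/a = 1/(0.656) = 1.52439, so |z| = sqrt(1.52439) = 1.2347 for both roots.
Moduli of all roots: 1.2347, 1.2347.
All moduli strictly greater than 1? Yes.
Verdict: Stationary.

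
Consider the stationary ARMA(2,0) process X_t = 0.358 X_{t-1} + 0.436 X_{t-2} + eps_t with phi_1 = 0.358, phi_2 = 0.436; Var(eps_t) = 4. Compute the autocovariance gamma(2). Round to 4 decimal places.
\gamma(2) = 5.4860

Multiply the model equation by X_{t-k} and take expectations. With theta_0 = psi_0 = 1 and psi_j the MA(infinity) weights, this gives
  gamma(k) - sum_i phi_i gamma(k-i) = c_k,
  c_k = sigma^2 * sum_{j=k..q} theta_j psi_{j-k}   (c_k = 0 for k > q),
using gamma(-m) = gamma(m).
Pure AR (q = 0): c_0 = sigma^2 = 4, c_k = 0 for k >= 1.
Equations for k = 0, 1, 2 (AR order 2, c_2 = 0):
  (E0) gamma(0) = phi_1 gamma(1) + phi_2 gamma(2) + c_0
  (E1) gamma(1) = phi_1 gamma(0) + phi_2 gamma(1) + c_1
  (E2) gamma(2) = phi_1 gamma(1) + phi_2 gamma(0)
From (E1): gamma(1) = A gamma(0) + B with
  A = phi_1 / (1 - phi_2) = 0.358 / 0.564 = 0.634752,   B = c_1 / (1 - phi_2) = 0 / 0.564 = 0.
Insert (E2) into (E0): gamma(0) (1 - phi_2^2) = phi_1 (1 + phi_2) gamma(1) + c_0.
  phi_1 (1 + phi_2) = (0.358)(1.436) = 0.514088,   1 - phi_2^2 = 0.809904.
Replace gamma(1) by A gamma(0) + B and collect gamma(0):
  gamma(0) [0.809904 - (0.514088)(0.634752)] = c_0 = 4
  gamma(0) * 0.483586 = 4
  gamma(0) = 4 / 0.483586 = 8.271543.
  gamma(1) = A gamma(0) = (0.634752)(8.271543) = 5.250376.
  gamma(2) = phi_1 gamma(1) + phi_2 gamma(0) = (0.358)(5.250376) + (0.436)(8.271543) = 5.486027.
Therefore gamma(2) = 5.4860 (to 4 decimal places).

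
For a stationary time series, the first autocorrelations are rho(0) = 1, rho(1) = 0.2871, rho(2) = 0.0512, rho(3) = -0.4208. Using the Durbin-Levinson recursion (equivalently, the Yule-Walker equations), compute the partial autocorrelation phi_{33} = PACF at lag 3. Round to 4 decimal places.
\phi_{33} = -0.4651

The PACF at lag k is phi_{kk}, the last component of the solution
to the Yule-Walker system G_k phi = r_k where
  (G_k)_{ij} = rho(|i - j|), (r_k)_i = rho(i), i,j = 1..k.
Equivalently, Durbin-Levinson gives phi_{kk} iteratively:
  phi_{11} = rho(1)
  phi_{kk} = [rho(k) - sum_{j=1..k-1} phi_{k-1,j} rho(k-j)]
            / [1 - sum_{j=1..k-1} phi_{k-1,j} rho(j)],
  phi_{k,j} = phi_{k-1,j} - phi_{kk} phi_{k-1,k-j},  j = 1..k-1.
Step k = 1:
  phi_11 = rho(1) = 0.2871.
Step k = 2:
  phi_22 = [rho(2) - phi_11 rho(1)] / [1 - phi_11 rho(1)] = [0.0512 - (0.2871)(0.2871)] / [1 - (0.2871)(0.2871)]
         = -0.03122641 / 0.91757359 = -0.034032.
  Update: phi_21 = phi_11 - phi_22 phi_11 = 0.2871 - (-0.034032)(0.2871) = 0.29687.
Step k = 3:
  phi_33 = [rho(3) - phi_21 rho(2) - phi_22 rho(1)] / [1 - phi_21 rho(1) - phi_22 rho(2)]
    numerator   = -0.4208 - (0.29687)(0.0512) - (-0.034032)(0.2871) = -0.42622932
    denominator = 1 - (0.29687)(0.2871) - (-0.034032)(0.0512) = 0.91651091
  phi_33 = -0.42622932 / 0.91651091 = -0.4651.
Therefore phi_{33} = -0.4651.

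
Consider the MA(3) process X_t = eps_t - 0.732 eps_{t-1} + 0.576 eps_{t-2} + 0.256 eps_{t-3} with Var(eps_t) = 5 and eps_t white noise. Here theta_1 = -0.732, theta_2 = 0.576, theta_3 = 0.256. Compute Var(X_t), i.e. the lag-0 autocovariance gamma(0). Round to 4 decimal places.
\gamma(0) = 9.6657

For an MA(q) process X_t = eps_t + sum_i theta_i eps_{t-i} with
Var(eps_t) = sigma^2, the variance is
  gamma(0) = sigma^2 * (1 + sum_i theta_i^2).
  sum_i theta_i^2 = (-0.732)^2 + (0.576)^2 + (0.256)^2 = 0.535824 + 0.331776 + 0.065536 = 0.933136.
  gamma(0) = 5 * (1 + 0.933136) = 5 * 1.933136 = 9.66568, which rounds to 9.6657.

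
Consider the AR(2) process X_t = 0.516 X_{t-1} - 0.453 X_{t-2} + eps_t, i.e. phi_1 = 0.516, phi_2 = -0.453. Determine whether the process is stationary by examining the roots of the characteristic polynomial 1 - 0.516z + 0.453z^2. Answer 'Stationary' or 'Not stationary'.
\text{Stationary}

The AR(p) characteristic polynomial is P(z) = 1 - 0.516z + 0.453z^2.
Stationarity requires all roots to lie outside the unit circle, i.e. |z| > 1 for every root.
Set 1 + (-0.516) z + (0.453) z^2 = 0, i.e. a z^2 + b z + c = 0 with a = 0.453, b = -0.516, c = 1.
Discriminant D = b^2 - 4ac = (-0.516)^2 - 4*(0.453)*1 = 0.266256 - (1.812) = -1.545744.
D < 0, so the roots are the complex-conjugate pair z = (-b +/- i sqrt(-D)) / (2a) = 0.5695 +/- 1.3723i.
For a conjugate pair |z|^2 = z * conj(z) = (product of roots) = c/a = 1/(0.453) = 2.207506, so |z| = sqrt(2.207506) = 1.4858 for both roots.
Moduli of all roots: 1.4858, 1.4858.
All moduli strictly greater than 1? Yes.
Verdict: Stationary.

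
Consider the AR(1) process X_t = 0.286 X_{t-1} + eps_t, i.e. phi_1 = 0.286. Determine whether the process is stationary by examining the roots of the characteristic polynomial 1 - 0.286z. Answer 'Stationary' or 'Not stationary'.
\text{Stationary}

The AR(p) characteristic polynomial is P(z) = 1 - 0.286z.
Stationarity requires all roots to lie outside the unit circle, i.e. |z| > 1 for every root.
This is linear in z: 1 + (-0.286) z = 0  =>  z = -1/(-0.286) = 3.496503,  |z| = 3.496503.
Moduli of all roots: 3.4965.
All moduli strictly greater than 1? Yes.
Verdict: Stationary.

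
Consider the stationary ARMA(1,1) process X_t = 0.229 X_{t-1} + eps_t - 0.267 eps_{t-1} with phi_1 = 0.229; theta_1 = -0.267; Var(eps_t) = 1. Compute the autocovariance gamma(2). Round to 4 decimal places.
\gamma(2) = -0.0086

Multiply the model equation by X_{t-k} and take expectations. With theta_0 = psi_0 = 1 and psi_j the MA(infinity) weights, this gives
  gamma(k) - sum_i phi_i gamma(k-i) = c_k,
  c_k = sigma^2 * sum_{j=k..q} theta_j psi_{j-k}   (c_k = 0 for k > q),
using gamma(-m) = gamma(m).
psi-weights needed (psi_j = theta_j + sum_i phi_i psi_{j-i}):
  psi_1 = theta_1 + phi_1 = -0.267 + (0.229) = -0.038
Right-hand sides:
  c_0 = sigma^2 (1 + theta_1 psi_1) = 1 * (1 + (-0.267)(-0.038)) = 1 * 1.010146 = 1.010146
  c_1 = sigma^2 theta_1 = 1 * (-0.267) = -0.267
  c_2 = 0
Equations for k = 0 and k = 1 (AR order 1):
  gamma(0) = phi_1 gamma(1) + c_0
  gamma(1) = phi_1 gamma(0) + c_1
Substituting the second into the first: gamma(0) (1 - phi_1^2) = c_0 + phi_1 c_1, so
  gamma(0) = (c_0 + phi_1 c_1) / (1 - phi_1^2) = (1.010146 + (0.229)(-0.267)) / (1 - (0.229)^2) = 0.949003 / 0.947559 = 1.001524.
  gamma(1) = phi_1 gamma(0) + c_1 = (0.229)(1.001524) + (-0.267) = -0.037651.
For k = 2 (> q): gamma(2) = phi_1 gamma(1) = (0.229)(-0.037651) = -0.008622.
Therefore gamma(2) = -0.0086 (to 4 decimal places).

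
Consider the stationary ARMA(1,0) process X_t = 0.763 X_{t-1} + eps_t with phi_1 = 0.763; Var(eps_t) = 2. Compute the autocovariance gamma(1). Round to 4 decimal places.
\gamma(1) = 3.6522

Multiply the model equation by X_{t-k} and take expectations. With theta_0 = psi_0 = 1 and psi_j the MA(infinity) weights, this gives
  gamma(k) - sum_i phi_i gamma(k-i) = c_k,
  c_k = sigma^2 * sum_{j=k..q} theta_j psi_{j-k}   (c_k = 0 for k > q),
using gamma(-m) = gamma(m).
Pure AR (q = 0): c_0 = sigma^2 = 2, c_k = 0 for k >= 1.
Equations for k = 0 and k = 1 (AR order 1):
  gamma(0) = phi_1 gamma(1) + c_0
  gamma(1) = phi_1 gamma(0) + c_1
Substituting the second into the first: gamma(0) (1 - phi_1^2) = c_0 + phi_1 c_1, so
  gamma(0) = c_0 / (1 - phi_1^2) = 2 / (1 - (0.763)^2) = 2 / 0.417831 = 4.786624.
  gamma(1) = phi_1 gamma(0) = (0.763)(4.786624) = 3.652194.
Therefore gamma(1) = 3.6522 (to 4 decimal places).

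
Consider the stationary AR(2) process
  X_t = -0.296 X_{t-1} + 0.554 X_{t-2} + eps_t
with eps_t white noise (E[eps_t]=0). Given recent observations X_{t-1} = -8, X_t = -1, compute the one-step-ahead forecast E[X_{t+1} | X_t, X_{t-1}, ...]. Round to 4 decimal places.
E[X_{t+1} \mid \mathcal F_t] = -4.1360

For an AR(p) model X_t = c + sum_i phi_i X_{t-i} + eps_t, the
one-step-ahead conditional mean is
  E[X_{t+1} | X_t, ...] = c + sum_i phi_i X_{t+1-i}.
Substitute known values:
  E[X_{t+1} | ...] = (-0.296) * (-1) + (0.554) * (-8)
                   = -4.1360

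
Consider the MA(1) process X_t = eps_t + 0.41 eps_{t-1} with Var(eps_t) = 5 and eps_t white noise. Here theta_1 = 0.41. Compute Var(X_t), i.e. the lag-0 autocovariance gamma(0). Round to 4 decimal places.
\gamma(0) = 5.8405

For an MA(q) process X_t = eps_t + sum_i theta_i eps_{t-i} with
Var(eps_t) = sigma^2, the variance is
  gamma(0) = sigma^2 * (1 + sum_i theta_i^2).
  sum_i theta_i^2 = (0.41)^2 = 0.1681.
  gamma(0) = 5 * (1 + 0.1681) = 5 * 1.1681 = 5.8405.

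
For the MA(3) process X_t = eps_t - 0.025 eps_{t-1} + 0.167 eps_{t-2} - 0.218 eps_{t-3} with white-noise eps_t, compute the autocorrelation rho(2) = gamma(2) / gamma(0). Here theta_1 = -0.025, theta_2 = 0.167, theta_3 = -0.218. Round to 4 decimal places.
\rho(2) = 0.1603

For an MA(q) process with theta_0 = 1, the autocovariance is
  gamma(k) = sigma^2 * sum_{i=0..q-k} theta_i * theta_{i+k},
and rho(k) = gamma(k) / gamma(0). Sigma^2 cancels.
  numerator   = (1)*(0.167) + (-0.025)*(-0.218) = 0.17245.
  denominator = (1)^2 + (-0.025)^2 + (0.167)^2 + (-0.218)^2 = 1.076038.
  rho(2) = 0.17245 / 1.076038 = 0.1603.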